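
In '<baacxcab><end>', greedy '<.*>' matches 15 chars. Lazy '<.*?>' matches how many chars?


Greedy '<.*>' tries to match as MUCH as possible.
Lazy '<.*?>' tries to match as LITTLE as possible.

String: '<baacxcab><end>'
Greedy '<.*>' starts at first '<' and extends to the LAST '>': '<baacxcab><end>' (15 chars)
Lazy '<.*?>' starts at first '<' and stops at the FIRST '>': '<baacxcab>' (10 chars)

10


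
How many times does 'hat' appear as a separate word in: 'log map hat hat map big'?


Scanning each word for exact match 'hat':
  Word 1: 'log' -> no
  Word 2: 'map' -> no
  Word 3: 'hat' -> MATCH
  Word 4: 'hat' -> MATCH
  Word 5: 'map' -> no
  Word 6: 'big' -> no
Total matches: 2

2


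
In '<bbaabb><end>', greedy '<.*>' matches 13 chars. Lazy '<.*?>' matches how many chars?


Greedy '<.*>' tries to match as MUCH as possible.
Lazy '<.*?>' tries to match as LITTLE as possible.

String: '<bbaabb><end>'
Greedy '<.*>' starts at first '<' and extends to the LAST '>': '<bbaabb><end>' (13 chars)
Lazy '<.*?>' starts at first '<' and stops at the FIRST '>': '<bbaabb>' (8 chars)

8


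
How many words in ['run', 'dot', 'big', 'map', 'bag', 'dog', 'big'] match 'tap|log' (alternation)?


Alternation 'tap|log' matches either 'tap' or 'log'.
Checking each word:
  'run' -> no
  'dot' -> no
  'big' -> no
  'map' -> no
  'bag' -> no
  'dog' -> no
  'big' -> no
Matches: []
Count: 0

0


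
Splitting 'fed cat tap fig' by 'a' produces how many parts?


Splitting by 'a' breaks the string at each occurrence of the separator.
Text: 'fed cat tap fig'
Parts after split:
  Part 1: 'fed c'
  Part 2: 't t'
  Part 3: 'p fig'
Total parts: 3

3


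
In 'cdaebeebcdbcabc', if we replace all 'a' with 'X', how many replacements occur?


re.sub('a', 'X', text) replaces every occurrence of 'a' with 'X'.
Text: 'cdaebeebcdbcabc'
Scanning for 'a':
  pos 2: 'a' -> replacement #1
  pos 12: 'a' -> replacement #2
Total replacements: 2

2


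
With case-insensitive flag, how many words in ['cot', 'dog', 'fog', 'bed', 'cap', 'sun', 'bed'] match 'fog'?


Case-insensitive matching: compare each word's lowercase form to 'fog'.
  'cot' -> lower='cot' -> no
  'dog' -> lower='dog' -> no
  'fog' -> lower='fog' -> MATCH
  'bed' -> lower='bed' -> no
  'cap' -> lower='cap' -> no
  'sun' -> lower='sun' -> no
  'bed' -> lower='bed' -> no
Matches: ['fog']
Count: 1

1


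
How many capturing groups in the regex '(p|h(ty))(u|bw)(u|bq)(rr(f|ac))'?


To count capturing groups, count each '(' that starts a group.
Pattern: '(p|h(ty))(u|bw)(u|bq)(rr(f|ac))'
Walking through the pattern:
  Position 0: '(' -> group #1
  Position 4: '(' -> group #2
  Position 9: '(' -> group #3
  Position 15: '(' -> group #4
  Position 21: '(' -> group #5
  Position 24: '(' -> group #6
Total capturing groups: 6

6


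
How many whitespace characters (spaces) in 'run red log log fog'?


\s matches whitespace characters (spaces, tabs, etc.).
Text: 'run red log log fog'
This text has 5 words separated by spaces.
Number of spaces = number of words - 1 = 5 - 1 = 4

4


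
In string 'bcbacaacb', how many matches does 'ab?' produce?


Pattern 'ab?' matches 'a' optionally followed by 'b'.
String: 'bcbacaacb'
Scanning left to right for 'a' then checking next char:
  Match 1: 'a' (a not followed by b)
  Match 2: 'a' (a not followed by b)
  Match 3: 'a' (a not followed by b)
Total matches: 3

3


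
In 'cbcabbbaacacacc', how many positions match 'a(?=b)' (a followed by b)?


Lookahead 'a(?=b)' matches 'a' only when followed by 'b'.
String: 'cbcabbbaacacacc'
Checking each position where char is 'a':
  pos 3: 'a' -> MATCH (next='b')
  pos 7: 'a' -> no (next='a')
  pos 8: 'a' -> no (next='c')
  pos 10: 'a' -> no (next='c')
  pos 12: 'a' -> no (next='c')
Matching positions: [3]
Count: 1

1


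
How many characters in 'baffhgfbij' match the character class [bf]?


Character class [bf] matches any of: {b, f}
Scanning string 'baffhgfbij' character by character:
  pos 0: 'b' -> MATCH
  pos 1: 'a' -> no
  pos 2: 'f' -> MATCH
  pos 3: 'f' -> MATCH
  pos 4: 'h' -> no
  pos 5: 'g' -> no
  pos 6: 'f' -> MATCH
  pos 7: 'b' -> MATCH
  pos 8: 'i' -> no
  pos 9: 'j' -> no
Total matches: 5

5


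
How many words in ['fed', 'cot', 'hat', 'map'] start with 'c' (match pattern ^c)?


Pattern ^c anchors to start of word. Check which words begin with 'c':
  'fed' -> no
  'cot' -> MATCH (starts with 'c')
  'hat' -> no
  'map' -> no
Matching words: ['cot']
Count: 1

1


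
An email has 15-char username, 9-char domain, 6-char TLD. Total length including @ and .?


An email address has format: username@domain.tld
Username length: 15
'@' character: 1
Domain length: 9
'.' character: 1
TLD length: 6
Total = 15 + 1 + 9 + 1 + 6 = 32

32


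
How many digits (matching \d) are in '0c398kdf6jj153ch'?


\d matches any digit 0-9.
Scanning '0c398kdf6jj153ch':
  pos 0: '0' -> DIGIT
  pos 2: '3' -> DIGIT
  pos 3: '9' -> DIGIT
  pos 4: '8' -> DIGIT
  pos 8: '6' -> DIGIT
  pos 11: '1' -> DIGIT
  pos 12: '5' -> DIGIT
  pos 13: '3' -> DIGIT
Digits found: ['0', '3', '9', '8', '6', '1', '5', '3']
Total: 8

8


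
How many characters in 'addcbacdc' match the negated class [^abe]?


Negated class [^abe] matches any char NOT in {a, b, e}
Scanning 'addcbacdc':
  pos 0: 'a' -> no (excluded)
  pos 1: 'd' -> MATCH
  pos 2: 'd' -> MATCH
  pos 3: 'c' -> MATCH
  pos 4: 'b' -> no (excluded)
  pos 5: 'a' -> no (excluded)
  pos 6: 'c' -> MATCH
  pos 7: 'd' -> MATCH
  pos 8: 'c' -> MATCH
Total matches: 6

6


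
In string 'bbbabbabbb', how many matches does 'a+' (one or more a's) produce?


Pattern 'a+' matches one or more consecutive a's.
String: 'bbbabbabbb'
Scanning for runs of a:
  Match 1: 'a' (length 1)
  Match 2: 'a' (length 1)
Total matches: 2

2


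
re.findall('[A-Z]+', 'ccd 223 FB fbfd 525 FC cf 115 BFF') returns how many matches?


Pattern '[A-Z]+' finds one or more uppercase letters.
Text: 'ccd 223 FB fbfd 525 FC cf 115 BFF'
Scanning for matches:
  Match 1: 'FB'
  Match 2: 'FC'
  Match 3: 'BFF'
Total matches: 3

3


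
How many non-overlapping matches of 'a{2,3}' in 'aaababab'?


Pattern 'a{2,3}' matches between 2 and 3 consecutive a's (greedy).
String: 'aaababab'
Finding runs of a's and applying greedy matching:
  Run at pos 0: 'aaa' (length 3)
  Run at pos 4: 'a' (length 1)
  Run at pos 6: 'a' (length 1)
Matches: ['aaa']
Count: 1

1


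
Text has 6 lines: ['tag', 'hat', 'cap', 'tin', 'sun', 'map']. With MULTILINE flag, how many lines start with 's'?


With MULTILINE flag, ^ matches the start of each line.
Lines: ['tag', 'hat', 'cap', 'tin', 'sun', 'map']
Checking which lines start with 's':
  Line 1: 'tag' -> no
  Line 2: 'hat' -> no
  Line 3: 'cap' -> no
  Line 4: 'tin' -> no
  Line 5: 'sun' -> MATCH
  Line 6: 'map' -> no
Matching lines: ['sun']
Count: 1

1


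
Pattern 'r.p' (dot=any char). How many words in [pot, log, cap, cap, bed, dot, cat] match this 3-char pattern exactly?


Pattern 'r.p' means: starts with 'r', any single char, ends with 'p'.
Checking each word (must be exactly 3 chars):
  'pot' (len=3): no
  'log' (len=3): no
  'cap' (len=3): no
  'cap' (len=3): no
  'bed' (len=3): no
  'dot' (len=3): no
  'cat' (len=3): no
Matching words: []
Total: 0

0


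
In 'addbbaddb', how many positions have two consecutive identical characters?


Looking for consecutive identical characters in 'addbbaddb':
  pos 0-1: 'a' vs 'd' -> different
  pos 1-2: 'd' vs 'd' -> MATCH ('dd')
  pos 2-3: 'd' vs 'b' -> different
  pos 3-4: 'b' vs 'b' -> MATCH ('bb')
  pos 4-5: 'b' vs 'a' -> different
  pos 5-6: 'a' vs 'd' -> different
  pos 6-7: 'd' vs 'd' -> MATCH ('dd')
  pos 7-8: 'd' vs 'b' -> different
Consecutive identical pairs: ['dd', 'bb', 'dd']
Count: 3

3


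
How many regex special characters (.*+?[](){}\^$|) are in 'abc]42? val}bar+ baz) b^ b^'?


Regex special characters are: . * + ? [ ] ( ) { } \ ^ $ |
Scanning 'abc]42? val}bar+ baz) b^ b^':
  pos 3: ']' -> SPECIAL
  pos 6: '?' -> SPECIAL
  pos 11: '}' -> SPECIAL
  pos 15: '+' -> SPECIAL
  pos 20: ')' -> SPECIAL
  pos 23: '^' -> SPECIAL
  pos 26: '^' -> SPECIAL
Special chars found: [']', '?', '}', '+', ')', '^', '^']
Total: 7

7


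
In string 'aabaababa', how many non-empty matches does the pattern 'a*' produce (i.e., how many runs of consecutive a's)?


Pattern 'a*' matches zero or more a's. We want non-empty runs of consecutive a's.
String: 'aabaababa'
Walking through the string to find runs of a's:
  Run 1: positions 0-1 -> 'aa'
  Run 2: positions 3-4 -> 'aa'
  Run 3: positions 6-6 -> 'a'
  Run 4: positions 8-8 -> 'a'
Non-empty runs found: ['aa', 'aa', 'a', 'a']
Count: 4

4


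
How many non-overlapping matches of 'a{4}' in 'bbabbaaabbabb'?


Pattern 'a{4}' matches exactly 4 consecutive a's (greedy, non-overlapping).
String: 'bbabbaaabbabb'
Scanning for runs of a's:
  Run at pos 2: 'a' (length 1) -> 0 match(es)
  Run at pos 5: 'aaa' (length 3) -> 0 match(es)
  Run at pos 10: 'a' (length 1) -> 0 match(es)
Matches found: []
Total: 0

0


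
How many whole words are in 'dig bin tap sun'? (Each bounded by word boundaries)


Word boundaries (\b) mark the start/end of each word.
Text: 'dig bin tap sun'
Splitting by whitespace:
  Word 1: 'dig'
  Word 2: 'bin'
  Word 3: 'tap'
  Word 4: 'sun'
Total whole words: 4

4


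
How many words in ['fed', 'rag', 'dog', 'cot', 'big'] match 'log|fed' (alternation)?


Alternation 'log|fed' matches either 'log' or 'fed'.
Checking each word:
  'fed' -> MATCH
  'rag' -> no
  'dog' -> no
  'cot' -> no
  'big' -> no
Matches: ['fed']
Count: 1

1


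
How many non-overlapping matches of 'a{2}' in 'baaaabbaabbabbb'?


Pattern 'a{2}' matches exactly 2 consecutive a's (greedy, non-overlapping).
String: 'baaaabbaabbabbb'
Scanning for runs of a's:
  Run at pos 1: 'aaaa' (length 4) -> 2 match(es)
  Run at pos 7: 'aa' (length 2) -> 1 match(es)
  Run at pos 11: 'a' (length 1) -> 0 match(es)
Matches found: ['aa', 'aa', 'aa']
Total: 3

3


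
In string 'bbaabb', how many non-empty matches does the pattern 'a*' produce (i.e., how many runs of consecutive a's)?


Pattern 'a*' matches zero or more a's. We want non-empty runs of consecutive a's.
String: 'bbaabb'
Walking through the string to find runs of a's:
  Run 1: positions 2-3 -> 'aa'
Non-empty runs found: ['aa']
Count: 1

1


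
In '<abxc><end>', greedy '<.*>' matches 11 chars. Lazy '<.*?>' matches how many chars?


Greedy '<.*>' tries to match as MUCH as possible.
Lazy '<.*?>' tries to match as LITTLE as possible.

String: '<abxc><end>'
Greedy '<.*>' starts at first '<' and extends to the LAST '>': '<abxc><end>' (11 chars)
Lazy '<.*?>' starts at first '<' and stops at the FIRST '>': '<abxc>' (6 chars)

6


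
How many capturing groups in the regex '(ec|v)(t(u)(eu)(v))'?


To count capturing groups, count each '(' that starts a group.
Pattern: '(ec|v)(t(u)(eu)(v))'
Walking through the pattern:
  Position 0: '(' -> group #1
  Position 6: '(' -> group #2
  Position 8: '(' -> group #3
  Position 11: '(' -> group #4
  Position 15: '(' -> group #5
Total capturing groups: 5

5


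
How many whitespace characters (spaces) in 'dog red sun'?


\s matches whitespace characters (spaces, tabs, etc.).
Text: 'dog red sun'
This text has 3 words separated by spaces.
Number of spaces = number of words - 1 = 3 - 1 = 2

2


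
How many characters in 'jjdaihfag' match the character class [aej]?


Character class [aej] matches any of: {a, e, j}
Scanning string 'jjdaihfag' character by character:
  pos 0: 'j' -> MATCH
  pos 1: 'j' -> MATCH
  pos 2: 'd' -> no
  pos 3: 'a' -> MATCH
  pos 4: 'i' -> no
  pos 5: 'h' -> no
  pos 6: 'f' -> no
  pos 7: 'a' -> MATCH
  pos 8: 'g' -> no
Total matches: 4

4


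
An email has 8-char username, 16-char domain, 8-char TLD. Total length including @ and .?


An email address has format: username@domain.tld
Username length: 8
'@' character: 1
Domain length: 16
'.' character: 1
TLD length: 8
Total = 8 + 1 + 16 + 1 + 8 = 34

34


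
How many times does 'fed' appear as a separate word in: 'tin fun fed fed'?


Scanning each word for exact match 'fed':
  Word 1: 'tin' -> no
  Word 2: 'fun' -> no
  Word 3: 'fed' -> MATCH
  Word 4: 'fed' -> MATCH
Total matches: 2

2


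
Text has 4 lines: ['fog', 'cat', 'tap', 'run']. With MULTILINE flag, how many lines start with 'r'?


With MULTILINE flag, ^ matches the start of each line.
Lines: ['fog', 'cat', 'tap', 'run']
Checking which lines start with 'r':
  Line 1: 'fog' -> no
  Line 2: 'cat' -> no
  Line 3: 'tap' -> no
  Line 4: 'run' -> MATCH
Matching lines: ['run']
Count: 1

1


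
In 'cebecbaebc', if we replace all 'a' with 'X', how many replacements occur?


re.sub('a', 'X', text) replaces every occurrence of 'a' with 'X'.
Text: 'cebecbaebc'
Scanning for 'a':
  pos 6: 'a' -> replacement #1
Total replacements: 1

1


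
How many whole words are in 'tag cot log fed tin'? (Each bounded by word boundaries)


Word boundaries (\b) mark the start/end of each word.
Text: 'tag cot log fed tin'
Splitting by whitespace:
  Word 1: 'tag'
  Word 2: 'cot'
  Word 3: 'log'
  Word 4: 'fed'
  Word 5: 'tin'
Total whole words: 5

5


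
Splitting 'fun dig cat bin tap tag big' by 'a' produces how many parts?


Splitting by 'a' breaks the string at each occurrence of the separator.
Text: 'fun dig cat bin tap tag big'
Parts after split:
  Part 1: 'fun dig c'
  Part 2: 't bin t'
  Part 3: 'p t'
  Part 4: 'g big'
Total parts: 4

4


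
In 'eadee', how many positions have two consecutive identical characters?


Looking for consecutive identical characters in 'eadee':
  pos 0-1: 'e' vs 'a' -> different
  pos 1-2: 'a' vs 'd' -> different
  pos 2-3: 'd' vs 'e' -> different
  pos 3-4: 'e' vs 'e' -> MATCH ('ee')
Consecutive identical pairs: ['ee']
Count: 1

1


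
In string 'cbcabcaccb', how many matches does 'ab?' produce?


Pattern 'ab?' matches 'a' optionally followed by 'b'.
String: 'cbcabcaccb'
Scanning left to right for 'a' then checking next char:
  Match 1: 'ab' (a followed by b)
  Match 2: 'a' (a not followed by b)
Total matches: 2

2


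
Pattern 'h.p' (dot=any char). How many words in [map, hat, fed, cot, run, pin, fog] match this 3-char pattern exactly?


Pattern 'h.p' means: starts with 'h', any single char, ends with 'p'.
Checking each word (must be exactly 3 chars):
  'map' (len=3): no
  'hat' (len=3): no
  'fed' (len=3): no
  'cot' (len=3): no
  'run' (len=3): no
  'pin' (len=3): no
  'fog' (len=3): no
Matching words: []
Total: 0

0


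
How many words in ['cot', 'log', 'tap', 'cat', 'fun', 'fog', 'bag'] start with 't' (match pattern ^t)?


Pattern ^t anchors to start of word. Check which words begin with 't':
  'cot' -> no
  'log' -> no
  'tap' -> MATCH (starts with 't')
  'cat' -> no
  'fun' -> no
  'fog' -> no
  'bag' -> no
Matching words: ['tap']
Count: 1

1


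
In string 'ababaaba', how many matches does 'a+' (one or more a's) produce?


Pattern 'a+' matches one or more consecutive a's.
String: 'ababaaba'
Scanning for runs of a:
  Match 1: 'a' (length 1)
  Match 2: 'a' (length 1)
  Match 3: 'aa' (length 2)
  Match 4: 'a' (length 1)
Total matches: 4

4


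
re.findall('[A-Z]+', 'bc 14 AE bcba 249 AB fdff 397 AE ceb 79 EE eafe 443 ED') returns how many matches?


Pattern '[A-Z]+' finds one or more uppercase letters.
Text: 'bc 14 AE bcba 249 AB fdff 397 AE ceb 79 EE eafe 443 ED'
Scanning for matches:
  Match 1: 'AE'
  Match 2: 'AB'
  Match 3: 'AE'
  Match 4: 'EE'
  Match 5: 'ED'
Total matches: 5

5


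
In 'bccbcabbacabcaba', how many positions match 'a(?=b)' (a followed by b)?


Lookahead 'a(?=b)' matches 'a' only when followed by 'b'.
String: 'bccbcabbacabcaba'
Checking each position where char is 'a':
  pos 5: 'a' -> MATCH (next='b')
  pos 8: 'a' -> no (next='c')
  pos 10: 'a' -> MATCH (next='b')
  pos 13: 'a' -> MATCH (next='b')
Matching positions: [5, 10, 13]
Count: 3

3


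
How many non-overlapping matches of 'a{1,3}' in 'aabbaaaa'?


Pattern 'a{1,3}' matches between 1 and 3 consecutive a's (greedy).
String: 'aabbaaaa'
Finding runs of a's and applying greedy matching:
  Run at pos 0: 'aa' (length 2)
  Run at pos 4: 'aaaa' (length 4)
Matches: ['aa', 'aaa', 'a']
Count: 3

3


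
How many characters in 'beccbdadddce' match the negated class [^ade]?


Negated class [^ade] matches any char NOT in {a, d, e}
Scanning 'beccbdadddce':
  pos 0: 'b' -> MATCH
  pos 1: 'e' -> no (excluded)
  pos 2: 'c' -> MATCH
  pos 3: 'c' -> MATCH
  pos 4: 'b' -> MATCH
  pos 5: 'd' -> no (excluded)
  pos 6: 'a' -> no (excluded)
  pos 7: 'd' -> no (excluded)
  pos 8: 'd' -> no (excluded)
  pos 9: 'd' -> no (excluded)
  pos 10: 'c' -> MATCH
  pos 11: 'e' -> no (excluded)
Total matches: 5

5


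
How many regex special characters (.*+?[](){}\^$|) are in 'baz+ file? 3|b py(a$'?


Regex special characters are: . * + ? [ ] ( ) { } \ ^ $ |
Scanning 'baz+ file? 3|b py(a$':
  pos 3: '+' -> SPECIAL
  pos 9: '?' -> SPECIAL
  pos 12: '|' -> SPECIAL
  pos 17: '(' -> SPECIAL
  pos 19: '$' -> SPECIAL
Special chars found: ['+', '?', '|', '(', '$']
Total: 5

5


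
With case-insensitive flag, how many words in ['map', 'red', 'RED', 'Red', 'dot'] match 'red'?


Case-insensitive matching: compare each word's lowercase form to 'red'.
  'map' -> lower='map' -> no
  'red' -> lower='red' -> MATCH
  'RED' -> lower='red' -> MATCH
  'Red' -> lower='red' -> MATCH
  'dot' -> lower='dot' -> no
Matches: ['red', 'RED', 'Red']
Count: 3

3


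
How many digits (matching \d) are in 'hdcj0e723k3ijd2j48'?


\d matches any digit 0-9.
Scanning 'hdcj0e723k3ijd2j48':
  pos 4: '0' -> DIGIT
  pos 6: '7' -> DIGIT
  pos 7: '2' -> DIGIT
  pos 8: '3' -> DIGIT
  pos 10: '3' -> DIGIT
  pos 14: '2' -> DIGIT
  pos 16: '4' -> DIGIT
  pos 17: '8' -> DIGIT
Digits found: ['0', '7', '2', '3', '3', '2', '4', '8']
Total: 8

8


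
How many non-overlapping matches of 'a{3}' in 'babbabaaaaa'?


Pattern 'a{3}' matches exactly 3 consecutive a's (greedy, non-overlapping).
String: 'babbabaaaaa'
Scanning for runs of a's:
  Run at pos 1: 'a' (length 1) -> 0 match(es)
  Run at pos 4: 'a' (length 1) -> 0 match(es)
  Run at pos 6: 'aaaaa' (length 5) -> 1 match(es)
Matches found: ['aaa']
Total: 1

1


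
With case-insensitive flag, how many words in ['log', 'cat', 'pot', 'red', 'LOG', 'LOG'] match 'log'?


Case-insensitive matching: compare each word's lowercase form to 'log'.
  'log' -> lower='log' -> MATCH
  'cat' -> lower='cat' -> no
  'pot' -> lower='pot' -> no
  'red' -> lower='red' -> no
  'LOG' -> lower='log' -> MATCH
  'LOG' -> lower='log' -> MATCH
Matches: ['log', 'LOG', 'LOG']
Count: 3

3


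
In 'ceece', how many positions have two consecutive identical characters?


Looking for consecutive identical characters in 'ceece':
  pos 0-1: 'c' vs 'e' -> different
  pos 1-2: 'e' vs 'e' -> MATCH ('ee')
  pos 2-3: 'e' vs 'c' -> different
  pos 3-4: 'c' vs 'e' -> different
Consecutive identical pairs: ['ee']
Count: 1

1


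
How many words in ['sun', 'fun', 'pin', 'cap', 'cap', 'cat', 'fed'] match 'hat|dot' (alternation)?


Alternation 'hat|dot' matches either 'hat' or 'dot'.
Checking each word:
  'sun' -> no
  'fun' -> no
  'pin' -> no
  'cap' -> no
  'cap' -> no
  'cat' -> no
  'fed' -> no
Matches: []
Count: 0

0


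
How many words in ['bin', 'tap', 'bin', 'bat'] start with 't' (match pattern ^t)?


Pattern ^t anchors to start of word. Check which words begin with 't':
  'bin' -> no
  'tap' -> MATCH (starts with 't')
  'bin' -> no
  'bat' -> no
Matching words: ['tap']
Count: 1

1


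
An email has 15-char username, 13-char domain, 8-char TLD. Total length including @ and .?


An email address has format: username@domain.tld
Username length: 15
'@' character: 1
Domain length: 13
'.' character: 1
TLD length: 8
Total = 15 + 1 + 13 + 1 + 8 = 38

38


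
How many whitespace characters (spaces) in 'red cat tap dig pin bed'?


\s matches whitespace characters (spaces, tabs, etc.).
Text: 'red cat tap dig pin bed'
This text has 6 words separated by spaces.
Number of spaces = number of words - 1 = 6 - 1 = 5

5


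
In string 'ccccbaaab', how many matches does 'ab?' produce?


Pattern 'ab?' matches 'a' optionally followed by 'b'.
String: 'ccccbaaab'
Scanning left to right for 'a' then checking next char:
  Match 1: 'a' (a not followed by b)
  Match 2: 'a' (a not followed by b)
  Match 3: 'ab' (a followed by b)
Total matches: 3

3


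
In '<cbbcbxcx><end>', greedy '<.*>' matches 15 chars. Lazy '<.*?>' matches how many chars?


Greedy '<.*>' tries to match as MUCH as possible.
Lazy '<.*?>' tries to match as LITTLE as possible.

String: '<cbbcbxcx><end>'
Greedy '<.*>' starts at first '<' and extends to the LAST '>': '<cbbcbxcx><end>' (15 chars)
Lazy '<.*?>' starts at first '<' and stops at the FIRST '>': '<cbbcbxcx>' (10 chars)

10


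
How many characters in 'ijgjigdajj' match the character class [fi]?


Character class [fi] matches any of: {f, i}
Scanning string 'ijgjigdajj' character by character:
  pos 0: 'i' -> MATCH
  pos 1: 'j' -> no
  pos 2: 'g' -> no
  pos 3: 'j' -> no
  pos 4: 'i' -> MATCH
  pos 5: 'g' -> no
  pos 6: 'd' -> no
  pos 7: 'a' -> no
  pos 8: 'j' -> no
  pos 9: 'j' -> no
Total matches: 2

2


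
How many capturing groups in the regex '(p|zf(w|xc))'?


To count capturing groups, count each '(' that starts a group.
Pattern: '(p|zf(w|xc))'
Walking through the pattern:
  Position 0: '(' -> group #1
  Position 5: '(' -> group #2
Total capturing groups: 2

2


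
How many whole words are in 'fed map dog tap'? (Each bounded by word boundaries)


Word boundaries (\b) mark the start/end of each word.
Text: 'fed map dog tap'
Splitting by whitespace:
  Word 1: 'fed'
  Word 2: 'map'
  Word 3: 'dog'
  Word 4: 'tap'
Total whole words: 4

4


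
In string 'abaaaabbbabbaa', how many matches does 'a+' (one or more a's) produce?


Pattern 'a+' matches one or more consecutive a's.
String: 'abaaaabbbabbaa'
Scanning for runs of a:
  Match 1: 'a' (length 1)
  Match 2: 'aaaa' (length 4)
  Match 3: 'a' (length 1)
  Match 4: 'aa' (length 2)
Total matches: 4

4


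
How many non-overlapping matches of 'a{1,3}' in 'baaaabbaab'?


Pattern 'a{1,3}' matches between 1 and 3 consecutive a's (greedy).
String: 'baaaabbaab'
Finding runs of a's and applying greedy matching:
  Run at pos 1: 'aaaa' (length 4)
  Run at pos 7: 'aa' (length 2)
Matches: ['aaa', 'a', 'aa']
Count: 3

3


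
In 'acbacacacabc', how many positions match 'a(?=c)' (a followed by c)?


Lookahead 'a(?=c)' matches 'a' only when followed by 'c'.
String: 'acbacacacabc'
Checking each position where char is 'a':
  pos 0: 'a' -> MATCH (next='c')
  pos 3: 'a' -> MATCH (next='c')
  pos 5: 'a' -> MATCH (next='c')
  pos 7: 'a' -> MATCH (next='c')
  pos 9: 'a' -> no (next='b')
Matching positions: [0, 3, 5, 7]
Count: 4

4


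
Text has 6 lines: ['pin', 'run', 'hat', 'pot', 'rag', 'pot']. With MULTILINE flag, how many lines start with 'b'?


With MULTILINE flag, ^ matches the start of each line.
Lines: ['pin', 'run', 'hat', 'pot', 'rag', 'pot']
Checking which lines start with 'b':
  Line 1: 'pin' -> no
  Line 2: 'run' -> no
  Line 3: 'hat' -> no
  Line 4: 'pot' -> no
  Line 5: 'rag' -> no
  Line 6: 'pot' -> no
Matching lines: []
Count: 0

0


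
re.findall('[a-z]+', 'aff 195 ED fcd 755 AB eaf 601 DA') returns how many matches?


Pattern '[a-z]+' finds one or more lowercase letters.
Text: 'aff 195 ED fcd 755 AB eaf 601 DA'
Scanning for matches:
  Match 1: 'aff'
  Match 2: 'fcd'
  Match 3: 'eaf'
Total matches: 3

3


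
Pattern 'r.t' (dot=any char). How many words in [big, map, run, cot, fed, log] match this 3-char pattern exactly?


Pattern 'r.t' means: starts with 'r', any single char, ends with 't'.
Checking each word (must be exactly 3 chars):
  'big' (len=3): no
  'map' (len=3): no
  'run' (len=3): no
  'cot' (len=3): no
  'fed' (len=3): no
  'log' (len=3): no
Matching words: []
Total: 0

0


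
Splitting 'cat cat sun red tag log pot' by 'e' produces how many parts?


Splitting by 'e' breaks the string at each occurrence of the separator.
Text: 'cat cat sun red tag log pot'
Parts after split:
  Part 1: 'cat cat sun r'
  Part 2: 'd tag log pot'
Total parts: 2

2


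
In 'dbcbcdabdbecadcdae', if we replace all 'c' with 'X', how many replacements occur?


re.sub('c', 'X', text) replaces every occurrence of 'c' with 'X'.
Text: 'dbcbcdabdbecadcdae'
Scanning for 'c':
  pos 2: 'c' -> replacement #1
  pos 4: 'c' -> replacement #2
  pos 11: 'c' -> replacement #3
  pos 14: 'c' -> replacement #4
Total replacements: 4

4


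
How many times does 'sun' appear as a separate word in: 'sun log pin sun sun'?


Scanning each word for exact match 'sun':
  Word 1: 'sun' -> MATCH
  Word 2: 'log' -> no
  Word 3: 'pin' -> no
  Word 4: 'sun' -> MATCH
  Word 5: 'sun' -> MATCH
Total matches: 3

3


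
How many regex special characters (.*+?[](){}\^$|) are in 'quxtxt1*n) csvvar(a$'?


Regex special characters are: . * + ? [ ] ( ) { } \ ^ $ |
Scanning 'quxtxt1*n) csvvar(a$':
  pos 7: '*' -> SPECIAL
  pos 9: ')' -> SPECIAL
  pos 17: '(' -> SPECIAL
  pos 19: '$' -> SPECIAL
Special chars found: ['*', ')', '(', '$']
Total: 4

4


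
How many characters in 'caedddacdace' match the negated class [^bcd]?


Negated class [^bcd] matches any char NOT in {b, c, d}
Scanning 'caedddacdace':
  pos 0: 'c' -> no (excluded)
  pos 1: 'a' -> MATCH
  pos 2: 'e' -> MATCH
  pos 3: 'd' -> no (excluded)
  pos 4: 'd' -> no (excluded)
  pos 5: 'd' -> no (excluded)
  pos 6: 'a' -> MATCH
  pos 7: 'c' -> no (excluded)
  pos 8: 'd' -> no (excluded)
  pos 9: 'a' -> MATCH
  pos 10: 'c' -> no (excluded)
  pos 11: 'e' -> MATCH
Total matches: 5

5


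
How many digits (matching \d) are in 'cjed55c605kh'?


\d matches any digit 0-9.
Scanning 'cjed55c605kh':
  pos 4: '5' -> DIGIT
  pos 5: '5' -> DIGIT
  pos 7: '6' -> DIGIT
  pos 8: '0' -> DIGIT
  pos 9: '5' -> DIGIT
Digits found: ['5', '5', '6', '0', '5']
Total: 5

5


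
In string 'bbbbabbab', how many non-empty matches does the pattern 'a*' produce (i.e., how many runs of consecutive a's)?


Pattern 'a*' matches zero or more a's. We want non-empty runs of consecutive a's.
String: 'bbbbabbab'
Walking through the string to find runs of a's:
  Run 1: positions 4-4 -> 'a'
  Run 2: positions 7-7 -> 'a'
Non-empty runs found: ['a', 'a']
Count: 2

2


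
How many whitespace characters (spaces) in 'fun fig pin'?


\s matches whitespace characters (spaces, tabs, etc.).
Text: 'fun fig pin'
This text has 3 words separated by spaces.
Number of spaces = number of words - 1 = 3 - 1 = 2

2


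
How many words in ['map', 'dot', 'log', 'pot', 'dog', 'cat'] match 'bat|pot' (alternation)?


Alternation 'bat|pot' matches either 'bat' or 'pot'.
Checking each word:
  'map' -> no
  'dot' -> no
  'log' -> no
  'pot' -> MATCH
  'dog' -> no
  'cat' -> no
Matches: ['pot']
Count: 1

1


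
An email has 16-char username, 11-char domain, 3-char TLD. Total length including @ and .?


An email address has format: username@domain.tld
Username length: 16
'@' character: 1
Domain length: 11
'.' character: 1
TLD length: 3
Total = 16 + 1 + 11 + 1 + 3 = 32

32


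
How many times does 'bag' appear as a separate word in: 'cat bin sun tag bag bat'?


Scanning each word for exact match 'bag':
  Word 1: 'cat' -> no
  Word 2: 'bin' -> no
  Word 3: 'sun' -> no
  Word 4: 'tag' -> no
  Word 5: 'bag' -> MATCH
  Word 6: 'bat' -> no
Total matches: 1

1


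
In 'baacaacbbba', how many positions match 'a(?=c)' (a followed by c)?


Lookahead 'a(?=c)' matches 'a' only when followed by 'c'.
String: 'baacaacbbba'
Checking each position where char is 'a':
  pos 1: 'a' -> no (next='a')
  pos 2: 'a' -> MATCH (next='c')
  pos 4: 'a' -> no (next='a')
  pos 5: 'a' -> MATCH (next='c')
Matching positions: [2, 5]
Count: 2

2


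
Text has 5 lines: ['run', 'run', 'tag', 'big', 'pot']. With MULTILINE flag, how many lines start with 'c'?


With MULTILINE flag, ^ matches the start of each line.
Lines: ['run', 'run', 'tag', 'big', 'pot']
Checking which lines start with 'c':
  Line 1: 'run' -> no
  Line 2: 'run' -> no
  Line 3: 'tag' -> no
  Line 4: 'big' -> no
  Line 5: 'pot' -> no
Matching lines: []
Count: 0

0


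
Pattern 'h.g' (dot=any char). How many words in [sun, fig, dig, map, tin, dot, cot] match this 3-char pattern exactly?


Pattern 'h.g' means: starts with 'h', any single char, ends with 'g'.
Checking each word (must be exactly 3 chars):
  'sun' (len=3): no
  'fig' (len=3): no
  'dig' (len=3): no
  'map' (len=3): no
  'tin' (len=3): no
  'dot' (len=3): no
  'cot' (len=3): no
Matching words: []
Total: 0

0


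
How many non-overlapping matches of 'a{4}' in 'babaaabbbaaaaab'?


Pattern 'a{4}' matches exactly 4 consecutive a's (greedy, non-overlapping).
String: 'babaaabbbaaaaab'
Scanning for runs of a's:
  Run at pos 1: 'a' (length 1) -> 0 match(es)
  Run at pos 3: 'aaa' (length 3) -> 0 match(es)
  Run at pos 9: 'aaaaa' (length 5) -> 1 match(es)
Matches found: ['aaaa']
Total: 1

1


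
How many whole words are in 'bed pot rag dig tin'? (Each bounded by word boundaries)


Word boundaries (\b) mark the start/end of each word.
Text: 'bed pot rag dig tin'
Splitting by whitespace:
  Word 1: 'bed'
  Word 2: 'pot'
  Word 3: 'rag'
  Word 4: 'dig'
  Word 5: 'tin'
Total whole words: 5

5


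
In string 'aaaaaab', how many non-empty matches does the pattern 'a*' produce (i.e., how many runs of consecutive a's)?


Pattern 'a*' matches zero or more a's. We want non-empty runs of consecutive a's.
String: 'aaaaaab'
Walking through the string to find runs of a's:
  Run 1: positions 0-5 -> 'aaaaaa'
Non-empty runs found: ['aaaaaa']
Count: 1

1


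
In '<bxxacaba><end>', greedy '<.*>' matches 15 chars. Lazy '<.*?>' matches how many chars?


Greedy '<.*>' tries to match as MUCH as possible.
Lazy '<.*?>' tries to match as LITTLE as possible.

String: '<bxxacaba><end>'
Greedy '<.*>' starts at first '<' and extends to the LAST '>': '<bxxacaba><end>' (15 chars)
Lazy '<.*?>' starts at first '<' and stops at the FIRST '>': '<bxxacaba>' (10 chars)

10


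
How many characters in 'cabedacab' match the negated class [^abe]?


Negated class [^abe] matches any char NOT in {a, b, e}
Scanning 'cabedacab':
  pos 0: 'c' -> MATCH
  pos 1: 'a' -> no (excluded)
  pos 2: 'b' -> no (excluded)
  pos 3: 'e' -> no (excluded)
  pos 4: 'd' -> MATCH
  pos 5: 'a' -> no (excluded)
  pos 6: 'c' -> MATCH
  pos 7: 'a' -> no (excluded)
  pos 8: 'b' -> no (excluded)
Total matches: 3

3


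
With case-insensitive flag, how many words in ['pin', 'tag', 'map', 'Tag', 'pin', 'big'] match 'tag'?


Case-insensitive matching: compare each word's lowercase form to 'tag'.
  'pin' -> lower='pin' -> no
  'tag' -> lower='tag' -> MATCH
  'map' -> lower='map' -> no
  'Tag' -> lower='tag' -> MATCH
  'pin' -> lower='pin' -> no
  'big' -> lower='big' -> no
Matches: ['tag', 'Tag']
Count: 2

2


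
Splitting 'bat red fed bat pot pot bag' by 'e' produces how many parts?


Splitting by 'e' breaks the string at each occurrence of the separator.
Text: 'bat red fed bat pot pot bag'
Parts after split:
  Part 1: 'bat r'
  Part 2: 'd f'
  Part 3: 'd bat pot pot bag'
Total parts: 3

3


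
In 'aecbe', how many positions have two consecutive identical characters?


Looking for consecutive identical characters in 'aecbe':
  pos 0-1: 'a' vs 'e' -> different
  pos 1-2: 'e' vs 'c' -> different
  pos 2-3: 'c' vs 'b' -> different
  pos 3-4: 'b' vs 'e' -> different
Consecutive identical pairs: []
Count: 0

0


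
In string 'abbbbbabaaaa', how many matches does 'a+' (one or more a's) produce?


Pattern 'a+' matches one or more consecutive a's.
String: 'abbbbbabaaaa'
Scanning for runs of a:
  Match 1: 'a' (length 1)
  Match 2: 'a' (length 1)
  Match 3: 'aaaa' (length 4)
Total matches: 3

3


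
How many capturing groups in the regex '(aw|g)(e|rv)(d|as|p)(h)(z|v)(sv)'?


To count capturing groups, count each '(' that starts a group.
Pattern: '(aw|g)(e|rv)(d|as|p)(h)(z|v)(sv)'
Walking through the pattern:
  Position 0: '(' -> group #1
  Position 6: '(' -> group #2
  Position 12: '(' -> group #3
  Position 20: '(' -> group #4
  Position 23: '(' -> group #5
  Position 28: '(' -> group #6
Total capturing groups: 6

6


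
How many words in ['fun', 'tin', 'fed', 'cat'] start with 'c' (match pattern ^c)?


Pattern ^c anchors to start of word. Check which words begin with 'c':
  'fun' -> no
  'tin' -> no
  'fed' -> no
  'cat' -> MATCH (starts with 'c')
Matching words: ['cat']
Count: 1

1


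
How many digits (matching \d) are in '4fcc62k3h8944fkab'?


\d matches any digit 0-9.
Scanning '4fcc62k3h8944fkab':
  pos 0: '4' -> DIGIT
  pos 4: '6' -> DIGIT
  pos 5: '2' -> DIGIT
  pos 7: '3' -> DIGIT
  pos 9: '8' -> DIGIT
  pos 10: '9' -> DIGIT
  pos 11: '4' -> DIGIT
  pos 12: '4' -> DIGIT
Digits found: ['4', '6', '2', '3', '8', '9', '4', '4']
Total: 8

8


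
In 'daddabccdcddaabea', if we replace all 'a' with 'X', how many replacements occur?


re.sub('a', 'X', text) replaces every occurrence of 'a' with 'X'.
Text: 'daddabccdcddaabea'
Scanning for 'a':
  pos 1: 'a' -> replacement #1
  pos 4: 'a' -> replacement #2
  pos 12: 'a' -> replacement #3
  pos 13: 'a' -> replacement #4
  pos 16: 'a' -> replacement #5
Total replacements: 5

5


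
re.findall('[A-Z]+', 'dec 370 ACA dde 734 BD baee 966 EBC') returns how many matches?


Pattern '[A-Z]+' finds one or more uppercase letters.
Text: 'dec 370 ACA dde 734 BD baee 966 EBC'
Scanning for matches:
  Match 1: 'ACA'
  Match 2: 'BD'
  Match 3: 'EBC'
Total matches: 3

3


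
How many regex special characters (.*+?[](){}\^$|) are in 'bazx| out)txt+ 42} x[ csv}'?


Regex special characters are: . * + ? [ ] ( ) { } \ ^ $ |
Scanning 'bazx| out)txt+ 42} x[ csv}':
  pos 4: '|' -> SPECIAL
  pos 9: ')' -> SPECIAL
  pos 13: '+' -> SPECIAL
  pos 17: '}' -> SPECIAL
  pos 20: '[' -> SPECIAL
  pos 25: '}' -> SPECIAL
Special chars found: ['|', ')', '+', '}', '[', '}']
Total: 6

6


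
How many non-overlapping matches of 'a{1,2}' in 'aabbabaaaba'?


Pattern 'a{1,2}' matches between 1 and 2 consecutive a's (greedy).
String: 'aabbabaaaba'
Finding runs of a's and applying greedy matching:
  Run at pos 0: 'aa' (length 2)
  Run at pos 4: 'a' (length 1)
  Run at pos 6: 'aaa' (length 3)
  Run at pos 10: 'a' (length 1)
Matches: ['aa', 'a', 'aa', 'a', 'a']
Count: 5

5


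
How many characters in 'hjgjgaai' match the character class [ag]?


Character class [ag] matches any of: {a, g}
Scanning string 'hjgjgaai' character by character:
  pos 0: 'h' -> no
  pos 1: 'j' -> no
  pos 2: 'g' -> MATCH
  pos 3: 'j' -> no
  pos 4: 'g' -> MATCH
  pos 5: 'a' -> MATCH
  pos 6: 'a' -> MATCH
  pos 7: 'i' -> no
Total matches: 4

4


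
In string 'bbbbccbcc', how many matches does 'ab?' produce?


Pattern 'ab?' matches 'a' optionally followed by 'b'.
String: 'bbbbccbcc'
Scanning left to right for 'a' then checking next char:
Total matches: 0

0


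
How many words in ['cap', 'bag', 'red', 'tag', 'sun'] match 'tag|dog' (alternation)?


Alternation 'tag|dog' matches either 'tag' or 'dog'.
Checking each word:
  'cap' -> no
  'bag' -> no
  'red' -> no
  'tag' -> MATCH
  'sun' -> no
Matches: ['tag']
Count: 1

1


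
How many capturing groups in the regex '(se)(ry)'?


To count capturing groups, count each '(' that starts a group.
Pattern: '(se)(ry)'
Walking through the pattern:
  Position 0: '(' -> group #1
  Position 4: '(' -> group #2
Total capturing groups: 2

2


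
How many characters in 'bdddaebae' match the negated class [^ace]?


Negated class [^ace] matches any char NOT in {a, c, e}
Scanning 'bdddaebae':
  pos 0: 'b' -> MATCH
  pos 1: 'd' -> MATCH
  pos 2: 'd' -> MATCH
  pos 3: 'd' -> MATCH
  pos 4: 'a' -> no (excluded)
  pos 5: 'e' -> no (excluded)
  pos 6: 'b' -> MATCH
  pos 7: 'a' -> no (excluded)
  pos 8: 'e' -> no (excluded)
Total matches: 5

5


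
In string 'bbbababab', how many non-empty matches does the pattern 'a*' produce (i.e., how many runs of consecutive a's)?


Pattern 'a*' matches zero or more a's. We want non-empty runs of consecutive a's.
String: 'bbbababab'
Walking through the string to find runs of a's:
  Run 1: positions 3-3 -> 'a'
  Run 2: positions 5-5 -> 'a'
  Run 3: positions 7-7 -> 'a'
Non-empty runs found: ['a', 'a', 'a']
Count: 3

3


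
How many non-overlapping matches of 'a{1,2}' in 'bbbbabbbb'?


Pattern 'a{1,2}' matches between 1 and 2 consecutive a's (greedy).
String: 'bbbbabbbb'
Finding runs of a's and applying greedy matching:
  Run at pos 4: 'a' (length 1)
Matches: ['a']
Count: 1

1


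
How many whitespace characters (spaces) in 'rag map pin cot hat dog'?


\s matches whitespace characters (spaces, tabs, etc.).
Text: 'rag map pin cot hat dog'
This text has 6 words separated by spaces.
Number of spaces = number of words - 1 = 6 - 1 = 5

5


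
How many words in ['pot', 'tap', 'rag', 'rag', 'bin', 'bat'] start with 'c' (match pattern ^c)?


Pattern ^c anchors to start of word. Check which words begin with 'c':
  'pot' -> no
  'tap' -> no
  'rag' -> no
  'rag' -> no
  'bin' -> no
  'bat' -> no
Matching words: []
Count: 0

0


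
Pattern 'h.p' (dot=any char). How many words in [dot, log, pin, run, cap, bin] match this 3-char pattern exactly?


Pattern 'h.p' means: starts with 'h', any single char, ends with 'p'.
Checking each word (must be exactly 3 chars):
  'dot' (len=3): no
  'log' (len=3): no
  'pin' (len=3): no
  'run' (len=3): no
  'cap' (len=3): no
  'bin' (len=3): no
Matching words: []
Total: 0

0


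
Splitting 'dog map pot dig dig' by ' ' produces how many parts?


Splitting by ' ' breaks the string at each occurrence of the separator.
Text: 'dog map pot dig dig'
Parts after split:
  Part 1: 'dog'
  Part 2: 'map'
  Part 3: 'pot'
  Part 4: 'dig'
  Part 5: 'dig'
Total parts: 5

5


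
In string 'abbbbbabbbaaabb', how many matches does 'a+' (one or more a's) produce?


Pattern 'a+' matches one or more consecutive a's.
String: 'abbbbbabbbaaabb'
Scanning for runs of a:
  Match 1: 'a' (length 1)
  Match 2: 'a' (length 1)
  Match 3: 'aaa' (length 3)
Total matches: 3

3


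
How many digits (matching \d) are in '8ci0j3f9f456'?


\d matches any digit 0-9.
Scanning '8ci0j3f9f456':
  pos 0: '8' -> DIGIT
  pos 3: '0' -> DIGIT
  pos 5: '3' -> DIGIT
  pos 7: '9' -> DIGIT
  pos 9: '4' -> DIGIT
  pos 10: '5' -> DIGIT
  pos 11: '6' -> DIGIT
Digits found: ['8', '0', '3', '9', '4', '5', '6']
Total: 7

7


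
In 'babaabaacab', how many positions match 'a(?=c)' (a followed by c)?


Lookahead 'a(?=c)' matches 'a' only when followed by 'c'.
String: 'babaabaacab'
Checking each position where char is 'a':
  pos 1: 'a' -> no (next='b')
  pos 3: 'a' -> no (next='a')
  pos 4: 'a' -> no (next='b')
  pos 6: 'a' -> no (next='a')
  pos 7: 'a' -> MATCH (next='c')
  pos 9: 'a' -> no (next='b')
Matching positions: [7]
Count: 1

1


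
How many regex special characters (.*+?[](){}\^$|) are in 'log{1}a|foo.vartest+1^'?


Regex special characters are: . * + ? [ ] ( ) { } \ ^ $ |
Scanning 'log{1}a|foo.vartest+1^':
  pos 3: '{' -> SPECIAL
  pos 5: '}' -> SPECIAL
  pos 7: '|' -> SPECIAL
  pos 11: '.' -> SPECIAL
  pos 19: '+' -> SPECIAL
  pos 21: '^' -> SPECIAL
Special chars found: ['{', '}', '|', '.', '+', '^']
Total: 6

6


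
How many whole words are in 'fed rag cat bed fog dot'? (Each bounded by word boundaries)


Word boundaries (\b) mark the start/end of each word.
Text: 'fed rag cat bed fog dot'
Splitting by whitespace:
  Word 1: 'fed'
  Word 2: 'rag'
  Word 3: 'cat'
  Word 4: 'bed'
  Word 5: 'fog'
  Word 6: 'dot'
Total whole words: 6

6


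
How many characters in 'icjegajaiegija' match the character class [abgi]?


Character class [abgi] matches any of: {a, b, g, i}
Scanning string 'icjegajaiegija' character by character:
  pos 0: 'i' -> MATCH
  pos 1: 'c' -> no
  pos 2: 'j' -> no
  pos 3: 'e' -> no
  pos 4: 'g' -> MATCH
  pos 5: 'a' -> MATCH
  pos 6: 'j' -> no
  pos 7: 'a' -> MATCH
  pos 8: 'i' -> MATCH
  pos 9: 'e' -> no
  pos 10: 'g' -> MATCH
  pos 11: 'i' -> MATCH
  pos 12: 'j' -> no
  pos 13: 'a' -> MATCH
Total matches: 8

8
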